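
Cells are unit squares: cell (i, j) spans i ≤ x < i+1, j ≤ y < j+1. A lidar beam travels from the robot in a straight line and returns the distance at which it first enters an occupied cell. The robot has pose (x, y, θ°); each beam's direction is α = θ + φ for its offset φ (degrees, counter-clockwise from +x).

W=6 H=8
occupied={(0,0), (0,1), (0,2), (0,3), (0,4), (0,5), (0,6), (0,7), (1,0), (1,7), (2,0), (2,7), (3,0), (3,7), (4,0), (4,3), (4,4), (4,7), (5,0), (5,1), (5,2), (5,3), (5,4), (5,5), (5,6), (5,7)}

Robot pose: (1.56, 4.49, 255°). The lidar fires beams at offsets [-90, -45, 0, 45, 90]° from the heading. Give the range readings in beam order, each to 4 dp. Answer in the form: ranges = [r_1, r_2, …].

ranges = [0.5798, 0.6466, 2.1637, 4.0299, 2.5261]

beam 1: φ=-90°, α=165°
  d=(-0.9659,0.2588)  start (1,4)  tX=0.5798 tY=1.9705  stride 1/|dx|=1.0353 1/|dy|=3.8637
    cross x-line → (0,4), t=0.5798 (wall)
  → r_1 = 0.5798
beam 2: φ=-45°, α=210°
  d=(-0.8660,-0.5000)  start (1,4)  tX=0.6466 tY=0.9800  stride 1/|dx|=1.1547 1/|dy|=2.0000
    cross x-line → (0,4), t=0.6466 (wall)
  → r_2 = 0.6466
beam 3: φ=0°, α=255°
  d=(-0.2588,-0.9659)  start (1,4)  tX=2.1637 tY=0.5073  stride 1/|dx|=3.8637 1/|dy|=1.0353
    cross y-line → (1,3), t=0.5073
    cross y-line → (1,2), t=1.5426
    cross x-line → (0,2), t=2.1637 (wall)
  → r_3 = 2.1637
beam 4: φ=45°, α=300°
  d=(0.5000,-0.8660)  start (1,4)  tX=0.8800 tY=0.5658  stride 1/|dx|=2.0000 1/|dy|=1.1547
    cross y-line → (1,3), t=0.5658
    cross x-line → (2,3), t=0.8800
    cross y-line → (2,2), t=1.7205
    cross y-line → (2,1), t=2.8752
    cross x-line → (3,1), t=2.8800
    cross y-line → (3,0), t=4.0299 (wall)
  → r_4 = 4.0299
beam 5: φ=90°, α=345°
  d=(0.9659,-0.2588)  start (1,4)  tX=0.4555 tY=1.8932  stride 1/|dx|=1.0353 1/|dy|=3.8637
    cross x-line → (2,4), t=0.4555
    cross x-line → (3,4), t=1.4908
    cross y-line → (3,3), t=1.8932
    cross x-line → (4,3), t=2.5261 (wall)
  → r_5 = 2.5261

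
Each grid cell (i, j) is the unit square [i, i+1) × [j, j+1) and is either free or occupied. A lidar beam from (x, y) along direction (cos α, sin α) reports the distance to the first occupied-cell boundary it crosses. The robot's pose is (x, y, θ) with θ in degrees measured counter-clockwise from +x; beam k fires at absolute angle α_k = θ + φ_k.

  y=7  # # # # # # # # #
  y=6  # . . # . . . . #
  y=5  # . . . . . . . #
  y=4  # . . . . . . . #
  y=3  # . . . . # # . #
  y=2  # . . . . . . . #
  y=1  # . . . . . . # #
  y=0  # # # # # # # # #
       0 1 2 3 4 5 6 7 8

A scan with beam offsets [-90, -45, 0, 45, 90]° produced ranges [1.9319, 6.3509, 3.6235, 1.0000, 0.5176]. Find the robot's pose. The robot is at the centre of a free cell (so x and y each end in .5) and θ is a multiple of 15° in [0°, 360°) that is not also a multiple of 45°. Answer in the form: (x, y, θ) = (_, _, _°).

(x, y, θ) = (4.5, 1.5, 165°)

The pose lattice has 38·16 = 608 candidates. Test each by forward raycasting.
  (6.5, 6.5, 75°): beam 1 = 1.5529 ≠ 1.9319 ✗
  (1.5, 3.5, 240°): beam 1 = 0.5774 ≠ 1.9319 ✗
  (4.5, 6.5, 75°): beam 1 = 3.6235 ≠ 1.9319 ✗
  (3.5, 3.5, 345°): beam 1 = 2.5882 ≠ 1.9319 ✗
  …
  (4.5, 1.5, 165°): r_1=1.9319, r_2=6.3509, r_3=3.6235, r_4=1.0000, r_5=0.5176 — all match ✓
No second candidate reproduces the full scan.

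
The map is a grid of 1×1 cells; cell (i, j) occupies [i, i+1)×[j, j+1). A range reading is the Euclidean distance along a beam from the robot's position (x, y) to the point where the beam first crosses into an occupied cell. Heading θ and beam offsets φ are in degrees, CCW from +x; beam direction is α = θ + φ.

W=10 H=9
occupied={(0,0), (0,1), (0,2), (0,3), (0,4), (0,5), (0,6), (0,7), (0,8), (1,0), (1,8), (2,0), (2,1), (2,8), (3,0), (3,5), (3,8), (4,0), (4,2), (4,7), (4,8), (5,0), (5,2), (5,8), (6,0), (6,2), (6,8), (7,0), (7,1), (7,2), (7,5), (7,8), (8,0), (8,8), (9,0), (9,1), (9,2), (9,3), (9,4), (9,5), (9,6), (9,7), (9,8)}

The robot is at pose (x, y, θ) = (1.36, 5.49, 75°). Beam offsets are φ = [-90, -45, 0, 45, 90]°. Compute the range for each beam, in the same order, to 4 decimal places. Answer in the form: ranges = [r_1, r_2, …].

beam 1: φ=-90°, α=345°
  d=(0.9659,-0.2588)  start (1,5)  tX=0.6626 tY=1.8932  stride 1/|dx|=1.0353 1/|dy|=3.8637
    cross x-line → (2,5), t=0.6626
    cross x-line → (3,5), t=1.6979 (wall)
  → r_1 = 1.6979
beam 2: φ=-45°, α=30°
  d=(0.8660,0.5000)  start (1,5)  tX=0.7390 tY=1.0200  stride 1/|dx|=1.1547 1/|dy|=2.0000
    cross x-line → (2,5), t=0.7390
    cross y-line → (2,6), t=1.0200
    cross x-line → (3,6), t=1.8937
    cross y-line → (3,7), t=3.0200
    cross x-line → (4,7), t=3.0484 (wall)
  → r_2 = 3.0484
beam 3: φ=0°, α=75°
  d=(0.2588,0.9659)  start (1,5)  tX=2.4728 tY=0.5280  stride 1/|dx|=3.8637 1/|dy|=1.0353
    cross y-line → (1,6), t=0.5280
    cross y-line → (1,7), t=1.5633
    cross x-line → (2,7), t=2.4728
    cross y-line → (2,8), t=2.5985 (wall)
  → r_3 = 2.5985
beam 4: φ=45°, α=120°
  d=(-0.5000,0.8660)  start (1,5)  tX=0.7200 tY=0.5889  stride 1/|dx|=2.0000 1/|dy|=1.1547
    cross y-line → (1,6), t=0.5889
    cross x-line → (0,6), t=0.7200 (wall)
  → r_4 = 0.7200
beam 5: φ=90°, α=165°
  d=(-0.9659,0.2588)  start (1,5)  tX=0.3727 tY=1.9705  stride 1/|dx|=1.0353 1/|dy|=3.8637
    cross x-line → (0,5), t=0.3727 (wall)
  → r_5 = 0.3727

ranges = [1.6979, 3.0484, 2.5985, 0.7200, 0.3727]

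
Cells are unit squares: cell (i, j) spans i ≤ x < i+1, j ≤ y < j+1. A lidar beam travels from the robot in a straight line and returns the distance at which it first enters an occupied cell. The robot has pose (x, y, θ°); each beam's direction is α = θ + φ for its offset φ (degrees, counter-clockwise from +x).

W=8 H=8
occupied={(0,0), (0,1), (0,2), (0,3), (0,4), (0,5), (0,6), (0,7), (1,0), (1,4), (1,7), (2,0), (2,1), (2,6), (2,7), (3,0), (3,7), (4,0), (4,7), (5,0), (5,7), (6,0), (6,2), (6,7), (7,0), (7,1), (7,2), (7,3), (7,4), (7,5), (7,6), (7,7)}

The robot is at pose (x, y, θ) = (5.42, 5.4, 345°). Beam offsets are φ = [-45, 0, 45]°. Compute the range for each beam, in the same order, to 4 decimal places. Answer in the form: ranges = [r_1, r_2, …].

beam 1: φ=-45°, α=300°
  dir = (cos 300°, sin 300°) = (0.5000, -0.8660); from cell (5,5)
  next x-line at t=1.1600, next y-line at t=0.4619; Δt_x=2.0000, Δt_y=1.1547
    y: enter (5,4) at t=0.4619
    x: enter (6,4) at t=1.1600
    y: enter (6,3) at t=1.6166
    y: enter (6,2) at t=2.7713 ← occupied
  → r_1 = 2.7713
beam 2: φ=0°, α=345°
  dir = (cos 345°, sin 345°) = (0.9659, -0.2588); from cell (5,5)
  next x-line at t=0.6005, next y-line at t=1.5455; Δt_x=1.0353, Δt_y=3.8637
    x: enter (6,5) at t=0.6005
    y: enter (6,4) at t=1.5455
    x: enter (7,4) at t=1.6357 ← occupied
  → r_2 = 1.6357
beam 3: φ=45°, α=30°
  dir = (cos 30°, sin 30°) = (0.8660, 0.5000); from cell (5,5)
  next x-line at t=0.6697, next y-line at t=1.2000; Δt_x=1.1547, Δt_y=2.0000
    x: enter (6,5) at t=0.6697
    y: enter (6,6) at t=1.2000
    x: enter (7,6) at t=1.8244 ← occupied
  → r_3 = 1.8244

ranges = [2.7713, 1.6357, 1.8244]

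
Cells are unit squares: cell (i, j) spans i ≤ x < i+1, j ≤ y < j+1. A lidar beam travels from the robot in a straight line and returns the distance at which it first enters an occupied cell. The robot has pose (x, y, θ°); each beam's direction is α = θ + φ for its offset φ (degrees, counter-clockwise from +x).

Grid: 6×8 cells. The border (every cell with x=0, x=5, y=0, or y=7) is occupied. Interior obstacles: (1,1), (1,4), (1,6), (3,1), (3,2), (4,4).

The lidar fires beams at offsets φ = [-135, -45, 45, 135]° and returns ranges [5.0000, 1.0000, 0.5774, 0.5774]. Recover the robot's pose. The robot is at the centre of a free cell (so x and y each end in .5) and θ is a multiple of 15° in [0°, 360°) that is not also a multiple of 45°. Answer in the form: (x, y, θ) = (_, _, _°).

Candidates: 18 free-cell centres × 16 headings = 288 poses. Raycast each; keep the one whose scan matches to 4 dp.
  (3.5, 5.5, 30°): beam 1 = 4.6587 ≠ 5.0000 ✗
  (4.5, 3.5, 150°): beam 1 = 0.5176 ≠ 5.0000 ✗
  (1.5, 5.5, 165°): beam 1 = 3.0000 ≠ 5.0000 ✗
  (4.5, 6.5, 345°): beam 1 = 3.0000 ≠ 5.0000 ✗
  (3.5, 3.5, 195°): beam 1 = 1.0000 ≠ 5.0000 ✗
  …
  (2.5, 6.5, 75°): r_1=5.0000, r_2=1.0000, r_3=0.5774, r_4=0.5774 — all match ✓
Only this pose fits every beam.

(x, y, θ) = (2.5, 6.5, 75°)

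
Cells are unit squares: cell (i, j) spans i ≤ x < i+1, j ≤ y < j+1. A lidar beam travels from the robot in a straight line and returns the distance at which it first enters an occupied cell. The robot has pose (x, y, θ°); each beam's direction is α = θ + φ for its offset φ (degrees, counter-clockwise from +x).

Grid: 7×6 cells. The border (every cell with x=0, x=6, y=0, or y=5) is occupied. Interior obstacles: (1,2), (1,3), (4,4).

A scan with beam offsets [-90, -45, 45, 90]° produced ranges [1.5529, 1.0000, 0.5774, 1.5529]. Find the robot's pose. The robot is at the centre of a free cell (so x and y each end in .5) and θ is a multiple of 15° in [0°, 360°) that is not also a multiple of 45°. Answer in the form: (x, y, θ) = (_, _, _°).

(x, y, θ) = (2.5, 4.5, 75°)

Candidates: 17 free-cell centres × 16 headings = 272 poses. Raycast each; keep the one whose scan matches to 4 dp.
  (2.5, 2.5, 105°): beam 1 = 3.6235 ≠ 1.5529 ✗
  (3.5, 2.5, 240°): beam 1 = 1.7321 ≠ 1.5529 ✗
  (3.5, 4.5, 345°): beam 1 = 3.6235 ≠ 1.5529 ✗
  (4.5, 1.5, 195°): beam 1 = 3.6235 ≠ 1.5529 ✗
  …
  (2.5, 4.5, 75°): r_1=1.5529, r_2=1.0000, r_3=0.5774, r_4=1.5529 — all match ✓
No second candidate reproduces the full scan.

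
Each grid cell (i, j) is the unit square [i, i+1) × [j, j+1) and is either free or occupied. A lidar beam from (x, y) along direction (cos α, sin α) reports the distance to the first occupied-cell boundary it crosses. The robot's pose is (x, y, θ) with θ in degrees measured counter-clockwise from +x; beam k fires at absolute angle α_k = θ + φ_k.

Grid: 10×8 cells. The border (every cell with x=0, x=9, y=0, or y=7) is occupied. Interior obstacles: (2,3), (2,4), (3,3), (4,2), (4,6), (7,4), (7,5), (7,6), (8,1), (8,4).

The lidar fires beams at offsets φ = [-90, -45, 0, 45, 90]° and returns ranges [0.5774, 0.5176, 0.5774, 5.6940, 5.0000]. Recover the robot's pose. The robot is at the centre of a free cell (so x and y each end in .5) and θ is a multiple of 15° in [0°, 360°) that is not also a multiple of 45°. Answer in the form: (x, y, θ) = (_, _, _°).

(x, y, θ) = (8.5, 3.5, 120°)

Candidates: 38 free-cell centres × 16 headings = 608 poses. Raycast each; keep the one whose scan matches to 4 dp.
  (4.5, 3.5, 30°): beam 2 = 4.6587 ≠ 0.5176 ✗
  (1.5, 6.5, 345°): beam 1 = 1.9319 ≠ 0.5774 ✗
  (5.5, 6.5, 345°): beam 1 = 3.6235 ≠ 0.5774 ✗
  (6.5, 3.5, 15°): beam 1 = 2.5882 ≠ 0.5774 ✗
  …
  (8.5, 3.5, 120°): r_1=0.5774, r_2=0.5176, r_3=0.5774, r_4=5.6940, r_5=5.0000 — all match ✓
Unique over the lattice → pose = (8.5, 3.5, 120°).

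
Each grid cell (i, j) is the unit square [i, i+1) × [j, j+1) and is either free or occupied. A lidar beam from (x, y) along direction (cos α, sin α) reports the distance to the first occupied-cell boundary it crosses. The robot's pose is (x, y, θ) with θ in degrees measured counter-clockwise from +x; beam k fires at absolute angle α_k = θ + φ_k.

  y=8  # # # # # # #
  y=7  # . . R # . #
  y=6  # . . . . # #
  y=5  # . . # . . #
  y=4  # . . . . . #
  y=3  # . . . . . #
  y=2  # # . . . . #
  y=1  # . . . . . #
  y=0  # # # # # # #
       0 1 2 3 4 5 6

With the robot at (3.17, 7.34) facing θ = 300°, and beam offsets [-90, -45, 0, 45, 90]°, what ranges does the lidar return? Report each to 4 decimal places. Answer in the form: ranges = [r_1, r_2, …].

beam 1: φ=-90°, α=210°
  cosα=-0.8660 sinα=-0.5000 | (3,7) | tMaxX 0.1963 tMaxY 0.6800 | tΔX 1.1547 tΔY 2.0000
    t=0.1963 [x] (2,7)
    t=0.6800 [y] (2,6)
    t=1.3510 [x] (1,6)
    t=2.5057 [x] (0,6) — stop
  → r_1 = 2.5057
beam 2: φ=-45°, α=255°
  cosα=-0.2588 sinα=-0.9659 | (3,7) | tMaxX 0.6568 tMaxY 0.3520 | tΔX 3.8637 tΔY 1.0353
    t=0.3520 [y] (3,6)
    t=0.6568 [x] (2,6)
    t=1.3873 [y] (2,5)
    t=2.4225 [y] (2,4)
    t=3.4578 [y] (2,3)
    t=4.4931 [y] (2,2)
    t=4.5205 [x] (1,2) — stop
  → r_2 = 4.5205
beam 3: φ=0°, α=300°
  cosα=0.5000 sinα=-0.8660 | (3,7) | tMaxX 1.6600 tMaxY 0.3926 | tΔX 2.0000 tΔY 1.1547
    t=0.3926 [y] (3,6)
    t=1.5473 [y] (3,5) — stop
  → r_3 = 1.5473
beam 4: φ=45°, α=345°
  cosα=0.9659 sinα=-0.2588 | (3,7) | tMaxX 0.8593 tMaxY 1.3137 | tΔX 1.0353 tΔY 3.8637
    t=0.8593 [x] (4,7) — stop
  → r_4 = 0.8593
beam 5: φ=90°, α=30°
  cosα=0.8660 sinα=0.5000 | (3,7) | tMaxX 0.9584 tMaxY 1.3200 | tΔX 1.1547 tΔY 2.0000
    t=0.9584 [x] (4,7) — stop
  → r_5 = 0.9584

ranges = [2.5057, 4.5205, 1.5473, 0.8593, 0.9584]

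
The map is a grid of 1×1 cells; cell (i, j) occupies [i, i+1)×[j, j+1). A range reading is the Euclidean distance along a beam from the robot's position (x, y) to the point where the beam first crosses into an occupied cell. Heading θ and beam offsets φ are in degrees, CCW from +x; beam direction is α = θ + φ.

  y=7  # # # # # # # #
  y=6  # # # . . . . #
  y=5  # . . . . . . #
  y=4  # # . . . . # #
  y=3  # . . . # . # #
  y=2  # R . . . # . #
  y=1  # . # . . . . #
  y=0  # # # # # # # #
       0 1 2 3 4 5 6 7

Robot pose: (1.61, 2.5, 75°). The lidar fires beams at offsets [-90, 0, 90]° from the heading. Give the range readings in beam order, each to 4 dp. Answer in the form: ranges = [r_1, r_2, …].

beam 1: φ=-90°, α=345°
  direction (0.9659, -0.2588); cell (1,2); t to first gridline: x 0.4038, y 1.9319 (then +1.0353 / +3.8637)
    (2,2) via x @ 0.4038
    (3,2) via x @ 1.4390
    (3,1) via y @ 1.9319
    (4,1) via x @ 2.4743
    (5,1) via x @ 3.5096
    (6,1) via x @ 4.5449
    (7,1) via x @ 5.5801  # hit
  → r_1 = 5.5801
beam 2: φ=0°, α=75°
  direction (0.2588, 0.9659); cell (1,2); t to first gridline: x 1.5068, y 0.5176 (then +3.8637 / +1.0353)
    (1,3) via y @ 0.5176
    (2,3) via x @ 1.5068
    (2,4) via y @ 1.5529
    (2,5) via y @ 2.5882
    (2,6) via y @ 3.6235  # hit
  → r_2 = 3.6235
beam 3: φ=90°, α=165°
  direction (-0.9659, 0.2588); cell (1,2); t to first gridline: x 0.6315, y 1.9319 (then +1.0353 / +3.8637)
    (0,2) via x @ 0.6315  # hit
  → r_3 = 0.6315

ranges = [5.5801, 3.6235, 0.6315]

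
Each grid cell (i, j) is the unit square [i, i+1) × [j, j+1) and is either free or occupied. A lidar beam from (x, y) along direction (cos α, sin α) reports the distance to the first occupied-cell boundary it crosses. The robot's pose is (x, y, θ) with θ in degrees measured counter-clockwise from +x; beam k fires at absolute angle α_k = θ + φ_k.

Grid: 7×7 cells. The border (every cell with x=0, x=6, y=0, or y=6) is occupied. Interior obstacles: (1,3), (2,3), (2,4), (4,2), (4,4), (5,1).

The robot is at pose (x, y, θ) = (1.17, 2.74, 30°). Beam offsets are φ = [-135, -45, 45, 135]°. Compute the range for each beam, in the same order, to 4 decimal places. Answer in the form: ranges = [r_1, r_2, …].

ranges = [0.6568, 3.9651, 0.2692, 0.1760]

beam 1: φ=-135°, α=255°
  d=(-0.2588,-0.9659)  start (1,2)  tX=0.6568 tY=0.7661  stride 1/|dx|=3.8637 1/|dy|=1.0353
    cross x-line → (0,2), t=0.6568 (wall)
  → r_1 = 0.6568
beam 2: φ=-45°, α=345°
  d=(0.9659,-0.2588)  start (1,2)  tX=0.8593 tY=2.8591  stride 1/|dx|=1.0353 1/|dy|=3.8637
    cross x-line → (2,2), t=0.8593
    cross x-line → (3,2), t=1.8946
    cross y-line → (3,1), t=2.8591
    cross x-line → (4,1), t=2.9298
    cross x-line → (5,1), t=3.9651 (wall)
  → r_2 = 3.9651
beam 3: φ=45°, α=75°
  d=(0.2588,0.9659)  start (1,2)  tX=3.2069 tY=0.2692  stride 1/|dx|=3.8637 1/|dy|=1.0353
    cross y-line → (1,3), t=0.2692 (wall)
  → r_3 = 0.2692
beam 4: φ=135°, α=165°
  d=(-0.9659,0.2588)  start (1,2)  tX=0.1760 tY=1.0046  stride 1/|dx|=1.0353 1/|dy|=3.8637
    cross x-line → (0,2), t=0.1760 (wall)
  → r_4 = 0.1760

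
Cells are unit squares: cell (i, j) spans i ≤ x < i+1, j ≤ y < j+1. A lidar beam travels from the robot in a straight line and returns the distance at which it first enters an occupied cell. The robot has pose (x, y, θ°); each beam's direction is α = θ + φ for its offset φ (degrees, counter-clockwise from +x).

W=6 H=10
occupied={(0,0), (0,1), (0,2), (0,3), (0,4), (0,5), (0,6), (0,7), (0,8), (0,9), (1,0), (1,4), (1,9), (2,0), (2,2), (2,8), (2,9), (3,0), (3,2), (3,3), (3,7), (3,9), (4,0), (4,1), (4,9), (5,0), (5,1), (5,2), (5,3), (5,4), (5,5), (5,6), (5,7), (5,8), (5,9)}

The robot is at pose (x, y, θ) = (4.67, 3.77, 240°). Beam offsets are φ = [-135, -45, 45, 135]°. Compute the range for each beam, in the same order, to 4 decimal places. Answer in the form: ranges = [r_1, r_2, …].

ranges = [3.3439, 0.6936, 1.2750, 0.3416]

beam 1: φ=-135°, α=105°
  d=(-0.2588,0.9659)  start (4,3)  tX=2.5887 tY=0.2381  stride 1/|dx|=3.8637 1/|dy|=1.0353
    cross y-line → (4,4), t=0.2381
    cross y-line → (4,5), t=1.2734
    cross y-line → (4,6), t=2.3087
    cross x-line → (3,6), t=2.5887
    cross y-line → (3,7), t=3.3439 (wall)
  → r_1 = 3.3439
beam 2: φ=-45°, α=195°
  d=(-0.9659,-0.2588)  start (4,3)  tX=0.6936 tY=2.9751  stride 1/|dx|=1.0353 1/|dy|=3.8637
    cross x-line → (3,3), t=0.6936 (wall)
  → r_2 = 0.6936
beam 3: φ=45°, α=285°
  d=(0.2588,-0.9659)  start (4,3)  tX=1.2750 tY=0.7972  stride 1/|dx|=3.8637 1/|dy|=1.0353
    cross y-line → (4,2), t=0.7972
    cross x-line → (5,2), t=1.2750 (wall)
  → r_3 = 1.2750
beam 4: φ=135°, α=15°
  d=(0.9659,0.2588)  start (4,3)  tX=0.3416 tY=0.8887  stride 1/|dx|=1.0353 1/|dy|=3.8637
    cross x-line → (5,3), t=0.3416 (wall)
  → r_4 = 0.3416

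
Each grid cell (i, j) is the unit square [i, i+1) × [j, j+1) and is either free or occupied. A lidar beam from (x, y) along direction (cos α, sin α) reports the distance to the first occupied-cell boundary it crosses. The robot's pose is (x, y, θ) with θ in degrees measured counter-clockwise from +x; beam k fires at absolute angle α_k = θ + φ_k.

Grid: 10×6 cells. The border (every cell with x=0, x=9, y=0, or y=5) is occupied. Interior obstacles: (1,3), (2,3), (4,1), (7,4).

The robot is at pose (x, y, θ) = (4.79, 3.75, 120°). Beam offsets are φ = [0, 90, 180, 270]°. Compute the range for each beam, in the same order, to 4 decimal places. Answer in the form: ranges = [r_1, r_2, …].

ranges = [1.4434, 4.3763, 3.1754, 2.5000]

beam 1: φ=0°, α=120°
  cosα=-0.5000 sinα=0.8660 | (4,3) | tMaxX 1.5800 tMaxY 0.2887 | tΔX 2.0000 tΔY 1.1547
    t=0.2887 [y] (4,4)
    t=1.4434 [y] (4,5) — stop
  → r_1 = 1.4434
beam 2: φ=90°, α=210°
  cosα=-0.8660 sinα=-0.5000 | (4,3) | tMaxX 0.9122 tMaxY 1.5000 | tΔX 1.1547 tΔY 2.0000
    t=0.9122 [x] (3,3)
    t=1.5000 [y] (3,2)
    t=2.0669 [x] (2,2)
    t=3.2216 [x] (1,2)
    t=3.5000 [y] (1,1)
    t=4.3763 [x] (0,1) — stop
  → r_2 = 4.3763
beam 3: φ=180°, α=300°
  cosα=0.5000 sinα=-0.8660 | (4,3) | tMaxX 0.4200 tMaxY 0.8660 | tΔX 2.0000 tΔY 1.1547
    t=0.4200 [x] (5,3)
    t=0.8660 [y] (5,2)
    t=2.0207 [y] (5,1)
    t=2.4200 [x] (6,1)
    t=3.1754 [y] (6,0) — stop
  → r_3 = 3.1754
beam 4: φ=270°, α=30°
  cosα=0.8660 sinα=0.5000 | (4,3) | tMaxX 0.2425 tMaxY 0.5000 | tΔX 1.1547 tΔY 2.0000
    t=0.2425 [x] (5,3)
    t=0.5000 [y] (5,4)
    t=1.3972 [x] (6,4)
    t=2.5000 [y] (6,5) — stop
  → r_4 = 2.5000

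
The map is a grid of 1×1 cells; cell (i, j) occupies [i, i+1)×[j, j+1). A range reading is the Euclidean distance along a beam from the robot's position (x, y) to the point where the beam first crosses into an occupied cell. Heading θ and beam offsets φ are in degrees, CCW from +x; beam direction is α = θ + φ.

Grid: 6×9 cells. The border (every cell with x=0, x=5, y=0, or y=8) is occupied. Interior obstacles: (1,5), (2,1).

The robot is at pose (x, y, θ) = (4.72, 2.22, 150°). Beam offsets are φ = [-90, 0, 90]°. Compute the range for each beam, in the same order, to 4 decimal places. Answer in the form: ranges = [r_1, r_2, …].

ranges = [0.5600, 4.2955, 1.4087]

beam 1: φ=-90°, α=60°
  cosα=0.5000 sinα=0.8660 | (4,2) | tMaxX 0.5600 tMaxY 0.9007 | tΔX 2.0000 tΔY 1.1547
    t=0.5600 [x] (5,2) — stop
  → r_1 = 0.5600
beam 2: φ=0°, α=150°
  cosα=-0.8660 sinα=0.5000 | (4,2) | tMaxX 0.8314 tMaxY 1.5600 | tΔX 1.1547 tΔY 2.0000
    t=0.8314 [x] (3,2)
    t=1.5600 [y] (3,3)
    t=1.9861 [x] (2,3)
    t=3.1408 [x] (1,3)
    t=3.5600 [y] (1,4)
    t=4.2955 [x] (0,4) — stop
  → r_2 = 4.2955
beam 3: φ=90°, α=240°
  cosα=-0.5000 sinα=-0.8660 | (4,2) | tMaxX 1.4400 tMaxY 0.2540 | tΔX 2.0000 tΔY 1.1547
    t=0.2540 [y] (4,1)
    t=1.4087 [y] (4,0) — stop
  → r_3 = 1.4087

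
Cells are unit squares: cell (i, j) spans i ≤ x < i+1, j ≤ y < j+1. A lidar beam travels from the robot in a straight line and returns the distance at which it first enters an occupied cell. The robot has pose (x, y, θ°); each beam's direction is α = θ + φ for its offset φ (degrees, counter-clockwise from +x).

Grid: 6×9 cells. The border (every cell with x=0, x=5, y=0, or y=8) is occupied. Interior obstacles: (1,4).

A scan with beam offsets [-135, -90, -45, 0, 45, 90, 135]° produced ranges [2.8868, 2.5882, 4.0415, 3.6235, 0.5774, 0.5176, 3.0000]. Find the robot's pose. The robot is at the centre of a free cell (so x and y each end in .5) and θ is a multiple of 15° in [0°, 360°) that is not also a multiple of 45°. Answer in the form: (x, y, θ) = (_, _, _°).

Candidates: 27 free-cell centres × 16 headings = 432 poses. Raycast each; keep the one whose scan matches to 4 dp.
  (2.5, 6.5, 330°): beam 1 = 1.5529 ≠ 2.8868 ✗
  (1.5, 1.5, 75°): beam 1 = 0.5774 ≠ 2.8868 ✗
  (4.5, 4.5, 150°): beam 1 = 0.5176 ≠ 2.8868 ✗
  (4.5, 7.5, 105°): beam 1 = 0.5774 ≠ 2.8868 ✗
  (2.5, 6.5, 165°): beam 2 = 1.5529 ≠ 2.5882 ✗
  …
  (2.5, 4.5, 105°): r_1=2.8868, r_2=2.5882, r_3=4.0415, r_4=3.6235, r_5=0.5774, r_6=0.5176, r_7=3.0000 — all match ✓
Only this pose fits every beam.

(x, y, θ) = (2.5, 4.5, 105°)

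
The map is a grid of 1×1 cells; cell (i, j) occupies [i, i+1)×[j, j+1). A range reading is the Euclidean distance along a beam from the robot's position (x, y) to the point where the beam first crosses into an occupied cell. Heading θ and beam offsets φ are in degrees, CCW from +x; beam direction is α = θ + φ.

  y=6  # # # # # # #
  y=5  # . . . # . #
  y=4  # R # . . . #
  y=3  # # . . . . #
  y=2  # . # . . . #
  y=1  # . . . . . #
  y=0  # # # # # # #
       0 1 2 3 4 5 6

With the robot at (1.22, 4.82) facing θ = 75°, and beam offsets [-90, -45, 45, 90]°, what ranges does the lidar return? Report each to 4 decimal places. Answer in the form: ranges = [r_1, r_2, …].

ranges = [0.8075, 2.3600, 0.4400, 0.2278]

beam 1: φ=-90°, α=345°
  cosα=0.9659 sinα=-0.2588 | (1,4) | tMaxX 0.8075 tMaxY 3.1682 | tΔX 1.0353 tΔY 3.8637
    t=0.8075 [x] (2,4) — stop
  → r_1 = 0.8075
beam 2: φ=-45°, α=30°
  cosα=0.8660 sinα=0.5000 | (1,4) | tMaxX 0.9007 tMaxY 0.3600 | tΔX 1.1547 tΔY 2.0000
    t=0.3600 [y] (1,5)
    t=0.9007 [x] (2,5)
    t=2.0554 [x] (3,5)
    t=2.3600 [y] (3,6) — stop
  → r_2 = 2.3600
beam 3: φ=45°, α=120°
  cosα=-0.5000 sinα=0.8660 | (1,4) | tMaxX 0.4400 tMaxY 0.2078 | tΔX 2.0000 tΔY 1.1547
    t=0.2078 [y] (1,5)
    t=0.4400 [x] (0,5) — stop
  → r_3 = 0.4400
beam 4: φ=90°, α=165°
  cosα=-0.9659 sinα=0.2588 | (1,4) | tMaxX 0.2278 tMaxY 0.6955 | tΔX 1.0353 tΔY 3.8637
    t=0.2278 [x] (0,4) — stop
  → r_4 = 0.2278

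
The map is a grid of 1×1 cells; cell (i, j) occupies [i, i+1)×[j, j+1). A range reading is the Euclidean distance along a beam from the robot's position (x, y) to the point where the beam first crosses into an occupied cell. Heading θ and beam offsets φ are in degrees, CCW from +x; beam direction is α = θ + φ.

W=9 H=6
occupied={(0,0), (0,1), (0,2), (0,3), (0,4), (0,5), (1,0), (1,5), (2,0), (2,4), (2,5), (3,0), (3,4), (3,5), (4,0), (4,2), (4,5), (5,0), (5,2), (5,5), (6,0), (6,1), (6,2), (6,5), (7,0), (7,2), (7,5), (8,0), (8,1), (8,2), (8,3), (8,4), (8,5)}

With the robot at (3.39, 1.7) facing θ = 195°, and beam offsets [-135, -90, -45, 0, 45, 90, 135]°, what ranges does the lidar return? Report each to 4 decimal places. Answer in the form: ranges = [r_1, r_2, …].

beam 1: φ=-135°, α=60°
  dir = (cos 60°, sin 60°) = (0.5000, 0.8660); from cell (3,1)
  next x-line at t=1.2200, next y-line at t=0.3464; Δt_x=2.0000, Δt_y=1.1547
    y: enter (3,2) at t=0.3464
    x: enter (4,2) at t=1.2200 ← occupied
  → r_1 = 1.2200
beam 2: φ=-90°, α=105°
  dir = (cos 105°, sin 105°) = (-0.2588, 0.9659); from cell (3,1)
  next x-line at t=1.5068, next y-line at t=0.3106; Δt_x=3.8637, Δt_y=1.0353
    y: enter (3,2) at t=0.3106
    y: enter (3,3) at t=1.3459
    x: enter (2,3) at t=1.5068
    y: enter (2,4) at t=2.3811 ← occupied
  → r_2 = 2.3811
beam 3: φ=-45°, α=150°
  dir = (cos 150°, sin 150°) = (-0.8660, 0.5000); from cell (3,1)
  next x-line at t=0.4503, next y-line at t=0.6000; Δt_x=1.1547, Δt_y=2.0000
    x: enter (2,1) at t=0.4503
    y: enter (2,2) at t=0.6000
    x: enter (1,2) at t=1.6050
    y: enter (1,3) at t=2.6000
    x: enter (0,3) at t=2.7597 ← occupied
  → r_3 = 2.7597
beam 4: φ=0°, α=195°
  dir = (cos 195°, sin 195°) = (-0.9659, -0.2588); from cell (3,1)
  next x-line at t=0.4038, next y-line at t=2.7046; Δt_x=1.0353, Δt_y=3.8637
    x: enter (2,1) at t=0.4038
    x: enter (1,1) at t=1.4390
    x: enter (0,1) at t=2.4743 ← occupied
  → r_4 = 2.4743
beam 5: φ=45°, α=240°
  dir = (cos 240°, sin 240°) = (-0.5000, -0.8660); from cell (3,1)
  next x-line at t=0.7800, next y-line at t=0.8083; Δt_x=2.0000, Δt_y=1.1547
    x: enter (2,1) at t=0.7800
    y: enter (2,0) at t=0.8083 ← occupied
  → r_5 = 0.8083
beam 6: φ=90°, α=285°
  dir = (cos 285°, sin 285°) = (0.2588, -0.9659); from cell (3,1)
  next x-line at t=2.3569, next y-line at t=0.7247; Δt_x=3.8637, Δt_y=1.0353
    y: enter (3,0) at t=0.7247 ← occupied
  → r_6 = 0.7247
beam 7: φ=135°, α=330°
  dir = (cos 330°, sin 330°) = (0.8660, -0.5000); from cell (3,1)
  next x-line at t=0.7044, next y-line at t=1.4000; Δt_x=1.1547, Δt_y=2.0000
    x: enter (4,1) at t=0.7044
    y: enter (4,0) at t=1.4000 ← occupied
  → r_7 = 1.4000

ranges = [1.2200, 2.3811, 2.7597, 2.4743, 0.8083, 0.7247, 1.4000]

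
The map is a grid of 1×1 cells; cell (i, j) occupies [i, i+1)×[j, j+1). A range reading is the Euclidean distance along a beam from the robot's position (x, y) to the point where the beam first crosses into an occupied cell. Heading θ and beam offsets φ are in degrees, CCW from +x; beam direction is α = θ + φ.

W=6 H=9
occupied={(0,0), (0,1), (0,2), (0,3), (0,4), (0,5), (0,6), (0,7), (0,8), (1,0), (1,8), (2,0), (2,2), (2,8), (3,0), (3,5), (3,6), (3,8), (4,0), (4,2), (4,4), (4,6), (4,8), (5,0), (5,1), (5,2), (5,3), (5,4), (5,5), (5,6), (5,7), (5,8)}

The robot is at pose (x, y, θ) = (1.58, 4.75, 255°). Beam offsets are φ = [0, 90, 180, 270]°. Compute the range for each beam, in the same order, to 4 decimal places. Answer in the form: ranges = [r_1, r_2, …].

ranges = [2.2409, 2.5054, 3.3646, 0.6005]

beam 1: φ=0°, α=255°
  dir = (cos 255°, sin 255°) = (-0.2588, -0.9659); from cell (1,4)
  next x-line at t=2.2409, next y-line at t=0.7765; Δt_x=3.8637, Δt_y=1.0353
    y: enter (1,3) at t=0.7765
    y: enter (1,2) at t=1.8117
    x: enter (0,2) at t=2.2409 ← occupied
  → r_1 = 2.2409
beam 2: φ=90°, α=345°
  dir = (cos 345°, sin 345°) = (0.9659, -0.2588); from cell (1,4)
  next x-line at t=0.4348, next y-line at t=2.8978; Δt_x=1.0353, Δt_y=3.8637
    x: enter (2,4) at t=0.4348
    x: enter (3,4) at t=1.4701
    x: enter (4,4) at t=2.5054 ← occupied
  → r_2 = 2.5054
beam 3: φ=180°, α=75°
  dir = (cos 75°, sin 75°) = (0.2588, 0.9659); from cell (1,4)
  next x-line at t=1.6228, next y-line at t=0.2588; Δt_x=3.8637, Δt_y=1.0353
    y: enter (1,5) at t=0.2588
    y: enter (1,6) at t=1.2941
    x: enter (2,6) at t=1.6228
    y: enter (2,7) at t=2.3294
    y: enter (2,8) at t=3.3646 ← occupied
  → r_3 = 3.3646
beam 4: φ=270°, α=165°
  dir = (cos 165°, sin 165°) = (-0.9659, 0.2588); from cell (1,4)
  next x-line at t=0.6005, next y-line at t=0.9659; Δt_x=1.0353, Δt_y=3.8637
    x: enter (0,4) at t=0.6005 ← occupied
  → r_4 = 0.6005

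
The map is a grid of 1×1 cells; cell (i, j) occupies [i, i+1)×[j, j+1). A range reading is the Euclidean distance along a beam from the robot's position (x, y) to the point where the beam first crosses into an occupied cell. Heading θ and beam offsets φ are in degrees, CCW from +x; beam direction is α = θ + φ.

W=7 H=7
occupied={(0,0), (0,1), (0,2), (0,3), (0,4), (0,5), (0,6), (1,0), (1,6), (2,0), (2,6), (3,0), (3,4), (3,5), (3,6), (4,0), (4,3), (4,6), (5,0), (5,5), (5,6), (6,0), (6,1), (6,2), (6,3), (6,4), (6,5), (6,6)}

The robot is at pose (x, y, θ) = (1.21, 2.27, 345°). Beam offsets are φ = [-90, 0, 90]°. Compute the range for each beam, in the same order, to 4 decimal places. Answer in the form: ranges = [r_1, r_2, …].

beam 1: φ=-90°, α=255°
  direction (-0.2588, -0.9659); cell (1,2); t to first gridline: x 0.8114, y 0.2795 (then +3.8637 / +1.0353)
    (1,1) via y @ 0.2795
    (0,1) via x @ 0.8114  # hit
  → r_1 = 0.8114
beam 2: φ=0°, α=345°
  direction (0.9659, -0.2588); cell (1,2); t to first gridline: x 0.8179, y 1.0432 (then +1.0353 / +3.8637)
    (2,2) via x @ 0.8179
    (2,1) via y @ 1.0432
    (3,1) via x @ 1.8531
    (4,1) via x @ 2.8884
    (5,1) via x @ 3.9237
    (5,0) via y @ 4.9069  # hit
  → r_2 = 4.9069
beam 3: φ=90°, α=75°
  direction (0.2588, 0.9659); cell (1,2); t to first gridline: x 3.0523, y 0.7558 (then +3.8637 / +1.0353)
    (1,3) via y @ 0.7558
    (1,4) via y @ 1.7910
    (1,5) via y @ 2.8263
    (2,5) via x @ 3.0523
    (2,6) via y @ 3.8616  # hit
  → r_3 = 3.8616

ranges = [0.8114, 4.9069, 3.8616]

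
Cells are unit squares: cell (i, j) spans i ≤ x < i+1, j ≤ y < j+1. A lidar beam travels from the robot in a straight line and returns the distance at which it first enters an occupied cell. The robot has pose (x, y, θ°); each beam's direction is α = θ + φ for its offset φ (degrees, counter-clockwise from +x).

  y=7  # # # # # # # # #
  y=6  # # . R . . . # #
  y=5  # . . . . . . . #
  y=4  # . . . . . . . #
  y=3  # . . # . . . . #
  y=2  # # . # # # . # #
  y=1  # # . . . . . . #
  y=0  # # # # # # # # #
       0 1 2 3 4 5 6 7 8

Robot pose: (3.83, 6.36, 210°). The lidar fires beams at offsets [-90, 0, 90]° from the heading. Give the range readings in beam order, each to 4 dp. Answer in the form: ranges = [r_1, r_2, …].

beam 1: φ=-90°, α=120°
  direction (-0.5000, 0.8660); cell (3,6); t to first gridline: x 1.6600, y 0.7390 (then +2.0000 / +1.1547)
    (3,7) via y @ 0.7390  # hit
  → r_1 = 0.7390
beam 2: φ=0°, α=210°
  direction (-0.8660, -0.5000); cell (3,6); t to first gridline: x 0.9584, y 0.7200 (then +1.1547 / +2.0000)
    (3,5) via y @ 0.7200
    (2,5) via x @ 0.9584
    (1,5) via x @ 2.1131
    (1,4) via y @ 2.7200
    (0,4) via x @ 3.2678  # hit
  → r_2 = 3.2678
beam 3: φ=90°, α=300°
  direction (0.5000, -0.8660); cell (3,6); t to first gridline: x 0.3400, y 0.4157 (then +2.0000 / +1.1547)
    (4,6) via x @ 0.3400
    (4,5) via y @ 0.4157
    (4,4) via y @ 1.5704
    (5,4) via x @ 2.3400
    (5,3) via y @ 2.7251
    (5,2) via y @ 3.8798  # hit
  → r_3 = 3.8798

ranges = [0.7390, 3.2678, 3.8798]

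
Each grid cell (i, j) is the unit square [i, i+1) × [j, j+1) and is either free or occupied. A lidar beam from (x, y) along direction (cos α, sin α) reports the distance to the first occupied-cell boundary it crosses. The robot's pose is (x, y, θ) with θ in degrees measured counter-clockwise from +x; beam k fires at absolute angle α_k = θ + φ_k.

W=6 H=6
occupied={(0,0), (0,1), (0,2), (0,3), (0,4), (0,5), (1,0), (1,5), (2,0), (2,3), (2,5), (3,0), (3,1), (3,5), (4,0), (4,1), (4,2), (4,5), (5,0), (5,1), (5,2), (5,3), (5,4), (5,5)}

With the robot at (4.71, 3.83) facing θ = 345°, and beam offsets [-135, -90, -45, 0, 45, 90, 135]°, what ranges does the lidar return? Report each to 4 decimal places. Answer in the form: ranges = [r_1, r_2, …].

beam 1: φ=-135°, α=210°
  direction (-0.8660, -0.5000); cell (4,3); t to first gridline: x 0.8198, y 1.6600 (then +1.1547 / +2.0000)
    (3,3) via x @ 0.8198
    (3,2) via y @ 1.6600
    (2,2) via x @ 1.9745
    (1,2) via x @ 3.1292
    (1,1) via y @ 3.6600
    (0,1) via x @ 4.2839  # hit
  → r_1 = 4.2839
beam 2: φ=-90°, α=255°
  direction (-0.2588, -0.9659); cell (4,3); t to first gridline: x 2.7432, y 0.8593 (then +3.8637 / +1.0353)
    (4,2) via y @ 0.8593  # hit
  → r_2 = 0.8593
beam 3: φ=-45°, α=300°
  direction (0.5000, -0.8660); cell (4,3); t to first gridline: x 0.5800, y 0.9584 (then +2.0000 / +1.1547)
    (5,3) via x @ 0.5800  # hit
  → r_3 = 0.5800
beam 4: φ=0°, α=345°
  direction (0.9659, -0.2588); cell (4,3); t to first gridline: x 0.3002, y 3.2069 (then +1.0353 / +3.8637)
    (5,3) via x @ 0.3002  # hit
  → r_4 = 0.3002
beam 5: φ=45°, α=30°
  direction (0.8660, 0.5000); cell (4,3); t to first gridline: x 0.3349, y 0.3400 (then +1.1547 / +2.0000)
    (5,3) via x @ 0.3349  # hit
  → r_5 = 0.3349
beam 6: φ=90°, α=75°
  direction (0.2588, 0.9659); cell (4,3); t to first gridline: x 1.1205, y 0.1760 (then +3.8637 / +1.0353)
    (4,4) via y @ 0.1760
    (5,4) via x @ 1.1205  # hit
  → r_6 = 1.1205
beam 7: φ=135°, α=120°
  direction (-0.5000, 0.8660); cell (4,3); t to first gridline: x 1.4200, y 0.1963 (then +2.0000 / +1.1547)
    (4,4) via y @ 0.1963
    (4,5) via y @ 1.3510  # hit
  → r_7 = 1.3510

ranges = [4.2839, 0.8593, 0.5800, 0.3002, 0.3349, 1.1205, 1.3510]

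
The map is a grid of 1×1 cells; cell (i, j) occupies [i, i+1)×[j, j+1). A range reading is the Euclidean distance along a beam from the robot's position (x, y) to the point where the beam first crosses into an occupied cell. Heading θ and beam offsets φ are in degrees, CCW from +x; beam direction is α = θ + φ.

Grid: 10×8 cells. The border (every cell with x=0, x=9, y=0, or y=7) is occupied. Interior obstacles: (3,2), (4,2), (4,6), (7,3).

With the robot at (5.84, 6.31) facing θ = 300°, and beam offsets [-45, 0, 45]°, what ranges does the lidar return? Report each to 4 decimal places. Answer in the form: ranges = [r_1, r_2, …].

beam 1: φ=-45°, α=255°
  cosα=-0.2588 sinα=-0.9659 | (5,6) | tMaxX 3.2455 tMaxY 0.3209 | tΔX 3.8637 tΔY 1.0353
    t=0.3209 [y] (5,5)
    t=1.3562 [y] (5,4)
    t=2.3915 [y] (5,3)
    t=3.2455 [x] (4,3)
    t=3.4268 [y] (4,2) — stop
  → r_1 = 3.4268
beam 2: φ=0°, α=300°
  cosα=0.5000 sinα=-0.8660 | (5,6) | tMaxX 0.3200 tMaxY 0.3580 | tΔX 2.0000 tΔY 1.1547
    t=0.3200 [x] (6,6)
    t=0.3580 [y] (6,5)
    t=1.5127 [y] (6,4)
    t=2.3200 [x] (7,4)
    t=2.6674 [y] (7,3) — stop
  → r_2 = 2.6674
beam 3: φ=45°, α=345°
  cosα=0.9659 sinα=-0.2588 | (5,6) | tMaxX 0.1656 tMaxY 1.1977 | tΔX 1.0353 tΔY 3.8637
    t=0.1656 [x] (6,6)
    t=1.1977 [y] (6,5)
    t=1.2009 [x] (7,5)
    t=2.2362 [x] (8,5)
    t=3.2715 [x] (9,5) — stop
  → r_3 = 3.2715

ranges = [3.4268, 2.6674, 3.2715]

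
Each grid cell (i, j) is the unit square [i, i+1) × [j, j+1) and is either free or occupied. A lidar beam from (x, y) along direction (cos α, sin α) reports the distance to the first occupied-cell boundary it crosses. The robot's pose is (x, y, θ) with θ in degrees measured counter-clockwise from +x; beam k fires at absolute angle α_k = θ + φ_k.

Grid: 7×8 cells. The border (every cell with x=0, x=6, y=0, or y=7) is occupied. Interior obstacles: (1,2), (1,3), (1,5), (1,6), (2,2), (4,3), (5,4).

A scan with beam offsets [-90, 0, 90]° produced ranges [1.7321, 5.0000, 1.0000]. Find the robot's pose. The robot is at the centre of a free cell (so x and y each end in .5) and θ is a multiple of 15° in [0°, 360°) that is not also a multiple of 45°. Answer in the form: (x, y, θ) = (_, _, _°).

Enumerate (i+0.5, j+0.5, θ) over the 23 free cells and 16 admissible headings. For each, cast all 3 beams and compare to the given ranges.
  (5.5, 6.5, 30°): beam 1 = 1.0000 ≠ 1.7321 ✗
  (2.5, 3.5, 195°): beam 1 = 1.9319 ≠ 1.7321 ✗
  (3.5, 5.5, 195°): beam 1 = 1.5529 ≠ 1.7321 ✗
  (4.5, 5.5, 240°): beam 1 = 2.8868 ≠ 1.7321 ✗
  …
  (4.5, 1.5, 120°): r_1=1.7321, r_2=5.0000, r_3=1.0000 — all match ✓
Unique over the lattice → pose = (4.5, 1.5, 120°).

(x, y, θ) = (4.5, 1.5, 120°)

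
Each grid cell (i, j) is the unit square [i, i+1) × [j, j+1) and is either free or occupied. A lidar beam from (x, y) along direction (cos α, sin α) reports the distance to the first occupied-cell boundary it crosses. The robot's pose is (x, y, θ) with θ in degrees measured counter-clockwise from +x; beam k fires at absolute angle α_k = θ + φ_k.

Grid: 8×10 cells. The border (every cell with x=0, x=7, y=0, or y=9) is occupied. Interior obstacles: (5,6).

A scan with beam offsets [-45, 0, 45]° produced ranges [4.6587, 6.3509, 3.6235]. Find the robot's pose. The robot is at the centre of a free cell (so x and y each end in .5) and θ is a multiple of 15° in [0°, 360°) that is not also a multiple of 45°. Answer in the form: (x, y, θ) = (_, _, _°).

Enumerate (i+0.5, j+0.5, θ) over the 47 free cells and 16 admissible headings. For each, cast all 3 beams and compare to the given ranges.
  (2.5, 1.5, 15°): beam 1 = 1.0000 ≠ 4.6587 ✗
  (4.5, 5.5, 345°): beam 1 = 5.0000 ≠ 4.6587 ✗
  (4.5, 2.5, 30°): beam 1 = 2.5882 ≠ 4.6587 ✗
  (6.5, 2.5, 165°): beam 1 = 7.5056 ≠ 4.6587 ✗
  (6.5, 4.5, 75°): beam 1 = 0.5774 ≠ 4.6587 ✗
  …
  (1.5, 5.5, 330°): r_1=4.6587, r_2=6.3509, r_3=3.6235 — all match ✓
No second candidate reproduces the full scan.

(x, y, θ) = (1.5, 5.5, 330°)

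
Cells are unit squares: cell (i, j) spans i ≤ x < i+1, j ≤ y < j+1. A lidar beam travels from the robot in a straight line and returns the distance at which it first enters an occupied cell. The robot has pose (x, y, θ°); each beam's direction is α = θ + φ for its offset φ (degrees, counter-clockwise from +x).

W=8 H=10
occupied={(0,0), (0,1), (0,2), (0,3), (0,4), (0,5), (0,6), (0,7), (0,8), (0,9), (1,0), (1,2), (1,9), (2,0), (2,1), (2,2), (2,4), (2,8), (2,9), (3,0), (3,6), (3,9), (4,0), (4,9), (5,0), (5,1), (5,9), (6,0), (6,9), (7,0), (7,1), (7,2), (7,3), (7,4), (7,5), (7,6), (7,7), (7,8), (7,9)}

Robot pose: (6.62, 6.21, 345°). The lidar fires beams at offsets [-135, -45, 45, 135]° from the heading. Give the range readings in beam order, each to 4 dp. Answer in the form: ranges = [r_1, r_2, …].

ranges = [4.1800, 0.7600, 0.4388, 3.2216]

beam 1: φ=-135°, α=210°
  cosα=-0.8660 sinα=-0.5000 | (6,6) | tMaxX 0.7159 tMaxY 0.4200 | tΔX 1.1547 tΔY 2.0000
    t=0.4200 [y] (6,5)
    t=0.7159 [x] (5,5)
    t=1.8706 [x] (4,5)
    t=2.4200 [y] (4,4)
    t=3.0253 [x] (3,4)
    t=4.1800 [x] (2,4) — stop
  → r_1 = 4.1800
beam 2: φ=-45°, α=300°
  cosα=0.5000 sinα=-0.8660 | (6,6) | tMaxX 0.7600 tMaxY 0.2425 | tΔX 2.0000 tΔY 1.1547
    t=0.2425 [y] (6,5)
    t=0.7600 [x] (7,5) — stop
  → r_2 = 0.7600
beam 3: φ=45°, α=30°
  cosα=0.8660 sinα=0.5000 | (6,6) | tMaxX 0.4388 tMaxY 1.5800 | tΔX 1.1547 tΔY 2.0000
    t=0.4388 [x] (7,6) — stop
  → r_3 = 0.4388
beam 4: φ=135°, α=120°
  cosα=-0.5000 sinα=0.8660 | (6,6) | tMaxX 1.2400 tMaxY 0.9122 | tΔX 2.0000 tΔY 1.1547
    t=0.9122 [y] (6,7)
    t=1.2400 [x] (5,7)
    t=2.0669 [y] (5,8)
    t=3.2216 [y] (5,9) — stop
  → r_4 = 3.2216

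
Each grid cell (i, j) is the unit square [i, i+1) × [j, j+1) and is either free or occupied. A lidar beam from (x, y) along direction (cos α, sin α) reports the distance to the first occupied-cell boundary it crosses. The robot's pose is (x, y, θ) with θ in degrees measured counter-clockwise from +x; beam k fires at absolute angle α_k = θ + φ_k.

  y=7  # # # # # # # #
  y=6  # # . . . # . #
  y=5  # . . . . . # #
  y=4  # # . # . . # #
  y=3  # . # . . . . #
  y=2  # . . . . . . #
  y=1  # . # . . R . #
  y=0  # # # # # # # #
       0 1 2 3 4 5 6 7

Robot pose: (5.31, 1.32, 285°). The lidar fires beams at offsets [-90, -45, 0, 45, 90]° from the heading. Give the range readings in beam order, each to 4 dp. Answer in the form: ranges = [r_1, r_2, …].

beam 1: φ=-90°, α=195°
  cosα=-0.9659 sinα=-0.2588 | (5,1) | tMaxX 0.3209 tMaxY 1.2364 | tΔX 1.0353 tΔY 3.8637
    t=0.3209 [x] (4,1)
    t=1.2364 [y] (4,0) — stop
  → r_1 = 1.2364
beam 2: φ=-45°, α=240°
  cosα=-0.5000 sinα=-0.8660 | (5,1) | tMaxX 0.6200 tMaxY 0.3695 | tΔX 2.0000 tΔY 1.1547
    t=0.3695 [y] (5,0) — stop
  → r_2 = 0.3695
beam 3: φ=0°, α=285°
  cosα=0.2588 sinα=-0.9659 | (5,1) | tMaxX 2.6660 tMaxY 0.3313 | tΔX 3.8637 tΔY 1.0353
    t=0.3313 [y] (5,0) — stop
  → r_3 = 0.3313
beam 4: φ=45°, α=330°
  cosα=0.8660 sinα=-0.5000 | (5,1) | tMaxX 0.7967 tMaxY 0.6400 | tΔX 1.1547 tΔY 2.0000
    t=0.6400 [y] (5,0) — stop
  → r_4 = 0.6400
beam 5: φ=90°, α=15°
  cosα=0.9659 sinα=0.2588 | (5,1) | tMaxX 0.7143 tMaxY 2.6273 | tΔX 1.0353 tΔY 3.8637
    t=0.7143 [x] (6,1)
    t=1.7496 [x] (7,1) — stop
  → r_5 = 1.7496

ranges = [1.2364, 0.3695, 0.3313, 0.6400, 1.7496]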